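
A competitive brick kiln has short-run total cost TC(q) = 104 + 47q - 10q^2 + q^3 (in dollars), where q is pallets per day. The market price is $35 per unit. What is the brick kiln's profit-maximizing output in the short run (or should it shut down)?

Strip out fixed cost: VC = 47q - 10q^2 + q^3. Then AVC = 47 - 10q + q^2 and MC = 47 - 20q + 3q^2.
AVC is minimized where dAVC/dq = -10 + 2q = 0, at q = 5; min AVC = 47 - 10·5 + 5^2 = $22.
Since P = $35 ≥ min AVC = $22, price covers variable cost and the firm should produce.
P = MC gives 12 - 20q + 3q^2 = 0, with roots 2/3 and 6. Take the larger (rising MC): q* = 6.
Check: AVC at q = 6 is $23 ≤ P, so revenue covers variable cost.
Profit = P·q − TC = 35·6 − 242 = -$32, a loss, but smaller than the $104 fixed cost the firm would lose by shutting down.

Produce at q = 6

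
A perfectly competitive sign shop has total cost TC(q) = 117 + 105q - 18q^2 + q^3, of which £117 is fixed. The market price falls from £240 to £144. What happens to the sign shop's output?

Output falls from 15 to 13

AVC = 105 - 18q + q^2, minimized at q = 9 where min AVC = £24. MC = 105 - 36q + 3q^2.
At P = £240 ≥ min AVC, set P = MC on the rising branch: q = 15.
At P = £144 ≥ min AVC, set P = MC: q = 13. The firm stays open but cuts output.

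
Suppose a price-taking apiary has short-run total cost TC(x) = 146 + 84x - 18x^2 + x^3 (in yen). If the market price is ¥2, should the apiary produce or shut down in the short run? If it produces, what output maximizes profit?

Shut down

Strip out fixed cost: VC = 84x - 18x^2 + x^3. Then AVC = 84 - 18x + x^2 and MC = 84 - 36x + 3x^2.
AVC is minimized where dAVC/dx = -18 + 2x = 0, at x = 9; min AVC = 84 - 18·9 + 9^2 = ¥3.
P = ¥2 lies below min AVC = ¥3; no output level covers variable cost.
Shutting down limits the loss to fixed cost, ¥146.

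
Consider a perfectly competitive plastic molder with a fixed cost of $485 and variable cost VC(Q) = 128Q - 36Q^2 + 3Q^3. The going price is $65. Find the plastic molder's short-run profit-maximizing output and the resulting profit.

Profit = -$191 at Q = 7

AVC = 128 - 36Q + 3Q^2; min AVC = $20 at Q = 6. Since P = $65 ≥ min AVC, the firm produces.
With MC = 128 - 72Q + 9Q^2, P = MC on the upward-sloping part at Q* = 7.
TR = 65·7 = 455. TC = 485 + 161 = 646. Profit = 455 − 646 = -$191.
By producing, the firm covers all variable cost plus $294 of fixed cost; shutting down would lose the full $485.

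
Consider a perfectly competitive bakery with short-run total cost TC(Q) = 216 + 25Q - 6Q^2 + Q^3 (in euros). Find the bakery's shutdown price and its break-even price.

AVC = 25 - 6Q + Q^2; minimized at Q = 3, giving min AVC = €16. That is the shutdown price.
ATC = 216/Q + 25 - 6Q + Q^2. Setting dATC/dQ = −216/Q^2 − 6 + 2Q = 0 gives Q = 6 (since 2·6^3 − 6·6^2 = 216).
min ATC = 216/6 + 25 − 6·6 + 6^2 = €61. That is the break-even price.
Between these two prices the firm operates at a loss; above €61 it earns a profit.

Shutdown price = €16; break-even price = €61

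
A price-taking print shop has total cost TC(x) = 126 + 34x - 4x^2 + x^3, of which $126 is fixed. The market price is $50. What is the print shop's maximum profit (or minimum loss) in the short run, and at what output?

Profit = -$62 at x = 4

AVC = 34 - 4x + x^2; min AVC = $30 at x = 2. Since P = $50 ≥ min AVC, the firm produces.
MC = 34 - 8x + 3x^2. Setting P = MC and taking the root on the rising branch gives x* = 4.
TR = 50·4 = 200. TC = 126 + 136 = 262. Profit = 200 − 262 = -$62.
Shutting down would mean losing the fixed cost of $126, so operating at a loss of $62 is better by $64.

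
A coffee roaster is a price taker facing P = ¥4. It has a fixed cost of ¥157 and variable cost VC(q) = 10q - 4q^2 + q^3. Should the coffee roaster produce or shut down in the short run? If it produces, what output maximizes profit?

Shut down

From TC, MC = TC'(q) = 10 - 8q + 3q^2 and AVC = VC/q = 10 - 4q + q^2.
The AVC parabola has its vertex at q = 4/2 = 2, where AVC = 10 - 4·2 + 2^2 = ¥6.
P = ¥4 lies below min AVC = ¥6; no output level covers variable cost.
Best response: produce nothing and absorb the ¥157 fixed cost.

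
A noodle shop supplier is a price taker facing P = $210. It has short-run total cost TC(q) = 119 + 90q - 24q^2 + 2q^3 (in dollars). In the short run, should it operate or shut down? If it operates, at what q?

Produce at q = 10

Strip out fixed cost: VC = 90q - 24q^2 + 2q^3. Then AVC = 90 - 24q + 2q^2 and MC = 90 - 48q + 6q^2.
AVC hits its minimum where MC = AVC, at q = 6, giving min AVC = 90 - 24·6 + 2·6^2 = $18.
Since P = $210 ≥ min AVC = $18, price covers variable cost and the firm should produce.
Solving P = MC: -120 - 48q + 6q^2 = 0 ⇒ q = -2 or 10. On the upward-sloping branch, q* = 10.
Check: AVC at q = 10 is $50 ≤ P, so revenue covers variable cost.
Profit = P·q − TC = 210·10 − 619 = $1481.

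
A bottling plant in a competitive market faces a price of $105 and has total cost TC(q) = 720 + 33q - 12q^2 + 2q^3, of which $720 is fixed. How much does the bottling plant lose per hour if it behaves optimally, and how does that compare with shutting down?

Profit = -$288 at q = 6

AVC = 33 - 12q + 2q^2; min AVC = $15 at q = 3. Since P = $105 ≥ min AVC, the firm produces.
With MC = 33 - 24q + 6q^2, P = MC on the upward-sloping part at q* = 6.
TR = 105·6 = 630. TC = 720 + 198 = 918. Profit = 630 − 918 = -$288.
By producing, the firm covers all variable cost plus $432 of fixed cost; shutting down would lose the full $720.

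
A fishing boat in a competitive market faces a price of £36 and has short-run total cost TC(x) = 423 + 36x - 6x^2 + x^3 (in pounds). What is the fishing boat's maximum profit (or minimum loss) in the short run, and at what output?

Profit = -£391 at x = 4

AVC = 36 - 6x + x^2 has its minimum £27 at x = 3; price £36 clears that bar, so the firm operates.
With MC = 36 - 12x + 3x^2, P = MC on the upward-sloping part at x* = 4.
TR = 36·4 = 144. TC = 423 + 112 = 535. Profit = 144 − 535 = -£391.
That loss of £391 beats the £423 the firm would lose by shutting down; producing recovers £32 of fixed cost.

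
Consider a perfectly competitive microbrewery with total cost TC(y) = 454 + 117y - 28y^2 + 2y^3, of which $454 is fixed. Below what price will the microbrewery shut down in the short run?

$19 per unit

Short-run supply begins at min AVC. From VC = 117y - 28y^2 + 2y^3, AVC = 117 - 28y + 2y^2.
dAVC/dy = -28 + 4y = 0 gives y = 7. min AVC = 117 - 28·7 + 2·7^2 = 19.
So the shutdown price is $19.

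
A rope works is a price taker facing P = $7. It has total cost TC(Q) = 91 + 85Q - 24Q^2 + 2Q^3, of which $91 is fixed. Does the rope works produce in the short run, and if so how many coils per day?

Shut down

Variable cost is VC = 85Q - 24Q^2 + 2Q^3, so AVC = VC/Q = 85 - 24Q + 2Q^2 and MC = dTC/dQ = 85 - 48Q + 6Q^2.
AVC is minimized where dAVC/dQ = -24 + 4Q = 0, at Q = 6; min AVC = 85 - 24·6 + 2·6^2 = $13.
With P < min AVC ($7 < $13), every unit sold adds to the loss.
Best response: produce nothing and absorb the $91 fixed cost.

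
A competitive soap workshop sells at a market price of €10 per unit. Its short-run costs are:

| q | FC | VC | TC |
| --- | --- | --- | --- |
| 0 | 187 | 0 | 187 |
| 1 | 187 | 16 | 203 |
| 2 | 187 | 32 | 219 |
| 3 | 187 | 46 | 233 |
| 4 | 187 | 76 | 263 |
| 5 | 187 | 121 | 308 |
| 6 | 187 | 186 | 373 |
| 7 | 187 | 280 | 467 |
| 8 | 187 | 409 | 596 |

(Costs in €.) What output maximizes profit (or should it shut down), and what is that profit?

Tabulate TR − TC: q=0: -187; q=1: -193; q=2: -199; q=3: -203; q=4: -223; q=5: -258; q=6: -313; q=7: -397; q=8: -516.
Profit is highest at q = 0. Equivalently, the lowest AVC in the table is 46/3 ≈ €15.33 at q = 3, and P = €10 falls below it — price never covers variable cost, so the firm shuts down and loses only its fixed cost.

q = 0 (shut down); profit = -€187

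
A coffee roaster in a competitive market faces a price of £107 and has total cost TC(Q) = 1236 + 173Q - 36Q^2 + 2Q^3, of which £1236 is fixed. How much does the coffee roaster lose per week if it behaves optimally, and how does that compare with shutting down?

Profit = -£268 at Q = 11

AVC = 173 - 36Q + 2Q^2 has its minimum £11 at Q = 9; price £107 clears that bar, so the firm operates.
With MC = 173 - 72Q + 6Q^2, P = MC on the upward-sloping part at Q* = 11.
TR = 107·11 = 1177. TC = 1236 + 209 = 1445. Profit = 1177 − 1445 = -£268.
Shutting down would mean losing the fixed cost of £1236, so operating at a loss of £268 is better by £968.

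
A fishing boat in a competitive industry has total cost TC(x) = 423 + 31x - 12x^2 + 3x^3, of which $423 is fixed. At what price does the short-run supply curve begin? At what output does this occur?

$19 per unit, at x = 2

The shutdown price is the minimum of AVC. VC = 31x - 12x^2 + 3x^3, so AVC = 31 - 12x + 3x^2.
dAVC/dx = -12 + 6x = 0 gives x = 2. min AVC = 31 - 12·2 + 3·2^2 = 19.
The firm shuts down for any P below $19.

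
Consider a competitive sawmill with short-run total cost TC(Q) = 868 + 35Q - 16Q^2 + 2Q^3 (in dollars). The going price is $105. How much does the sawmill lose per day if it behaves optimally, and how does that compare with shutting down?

Profit = -$280 at Q = 7

AVC = 35 - 16Q + 2Q^2; min AVC = $3 at Q = 4. Since P = $105 ≥ min AVC, the firm produces.
MC = 35 - 32Q + 6Q^2. Setting P = MC and taking the root on the rising branch gives Q* = 7.
TR = 105·7 = 735. TC = 868 + 147 = 1015. Profit = 735 − 1015 = -$280.
That loss of $280 beats the $868 the firm would lose by shutting down; producing recovers $588 of fixed cost.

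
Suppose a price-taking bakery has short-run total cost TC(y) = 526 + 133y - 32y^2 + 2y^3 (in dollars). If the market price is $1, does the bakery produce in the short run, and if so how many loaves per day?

Variable cost is VC = 133y - 32y^2 + 2y^3, so AVC = VC/y = 133 - 32y + 2y^2 and MC = dTC/dy = 133 - 64y + 6y^2.
AVC is minimized where dAVC/dy = -32 + 4y = 0, at y = 8; min AVC = 133 - 32·8 + 2·8^2 = $5.
P = $1 lies below min AVC = $5; no output level covers variable cost.
Shutting down limits the loss to fixed cost, $526.

Shut down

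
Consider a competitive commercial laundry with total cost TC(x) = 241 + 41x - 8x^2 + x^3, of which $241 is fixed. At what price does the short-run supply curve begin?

$25 per unit

The firm shuts down when price falls below the minimum of average variable cost. AVC = VC/x = 41 - 8x + x^2.
dAVC/dx = -8 + 2x = 0 gives x = 4. min AVC = 41 - 8·4 + 4^2 = 25.
For P < $25 the firm produces nothing.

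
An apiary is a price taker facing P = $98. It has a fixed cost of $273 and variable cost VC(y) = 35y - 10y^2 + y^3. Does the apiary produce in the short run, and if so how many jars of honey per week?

Variable cost is VC = 35y - 10y^2 + y^3, so AVC = VC/y = 35 - 10y + y^2 and MC = dTC/dy = 35 - 20y + 3y^2.
AVC hits its minimum where MC = AVC, at y = 5, giving min AVC = 35 - 10·5 + 5^2 = $10.
Because $98 ≥ $10, revenue can cover variable cost; the firm operates.
P = MC gives -63 - 20y + 3y^2 = 0, with roots -7/3 and 9. Take the larger (rising MC): y* = 9.
Check: AVC at y = 9 is $26 ≤ P, so revenue covers variable cost.
Profit = P·y − TC = 98·9 − 507 = $375.

Produce at y = 9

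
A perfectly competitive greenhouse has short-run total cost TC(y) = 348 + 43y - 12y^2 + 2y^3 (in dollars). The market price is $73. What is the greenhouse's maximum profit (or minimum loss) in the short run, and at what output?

AVC = 43 - 12y + 2y^2 has its minimum $25 at y = 3; price $73 clears that bar, so the firm operates.
MC = 43 - 24y + 6y^2. Setting P = MC and taking the root on the rising branch gives y* = 5.
TR = 73·5 = 365. TC = 348 + 165 = 513. Profit = 365 − 513 = -$148.
That loss of $148 beats the $348 the firm would lose by shutting down; producing recovers $200 of fixed cost.

Profit = -$148 at y = 5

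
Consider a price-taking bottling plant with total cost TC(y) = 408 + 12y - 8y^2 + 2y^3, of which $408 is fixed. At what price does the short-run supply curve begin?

$4 per unit

The firm shuts down when price falls below the minimum of average variable cost. AVC = VC/y = 12 - 8y + 2y^2.
At the minimum of AVC, MC = AVC. MC = 12 - 16y + 6y^2; setting MC = AVC gives 4y^2 - 8y = 0, so y = 2. min AVC = 4.
For P < $4 the firm produces nothing.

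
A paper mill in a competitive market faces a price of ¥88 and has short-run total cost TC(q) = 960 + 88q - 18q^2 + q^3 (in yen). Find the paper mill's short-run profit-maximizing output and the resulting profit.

Profit = -¥96 at q = 12

AVC = 88 - 18q + q^2 has its minimum ¥7 at q = 9; price ¥88 clears that bar, so the firm operates.
With MC = 88 - 36q + 3q^2, P = MC on the upward-sloping part at q* = 12.
TR = 88·12 = 1056. TC = 960 + 192 = 1152. Profit = 1056 − 1152 = -¥96.
By producing, the firm covers all variable cost plus ¥864 of fixed cost; shutting down would lose the full ¥960.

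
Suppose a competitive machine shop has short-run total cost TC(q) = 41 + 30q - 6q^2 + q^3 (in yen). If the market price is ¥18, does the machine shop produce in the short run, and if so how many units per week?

Shut down

From TC, MC = TC'(q) = 30 - 12q + 3q^2 and AVC = VC/q = 30 - 6q + q^2.
AVC is minimized where dAVC/dq = -6 + 2q = 0, at q = 3; min AVC = 30 - 6·3 + 3^2 = ¥21.
With P < min AVC (¥18 < ¥21), every unit sold adds to the loss.
Shutting down limits the loss to fixed cost, ¥41.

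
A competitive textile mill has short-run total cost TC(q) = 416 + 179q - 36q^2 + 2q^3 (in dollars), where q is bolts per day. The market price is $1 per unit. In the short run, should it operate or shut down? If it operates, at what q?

From TC, MC = TC'(q) = 179 - 72q + 6q^2 and AVC = VC/q = 179 - 36q + 2q^2.
AVC hits its minimum where MC = AVC, at q = 9, giving min AVC = 179 - 36·9 + 2·9^2 = $17.
With P < min AVC ($1 < $17), every unit sold adds to the loss.
Best response: produce nothing and absorb the $416 fixed cost.

Shut down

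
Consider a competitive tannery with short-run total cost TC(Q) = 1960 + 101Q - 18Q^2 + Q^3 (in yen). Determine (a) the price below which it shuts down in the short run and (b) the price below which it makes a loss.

Shutdown price = min AVC. AVC = 101 - 18Q + Q^2, with vertex at Q = 9 and minimum ¥20.
ATC = 1960/Q + 101 - 18Q + Q^2. Setting dATC/dQ = −1960/Q^2 − 18 + 2Q = 0 gives Q = 14 (since 2·14^3 − 18·14^2 = 1960).
min ATC = 1960/14 + 101 − 18·14 + 14^2 = ¥185. That is the break-even price.
Between these two prices the firm operates at a loss; above ¥185 it earns a profit.

Shutdown price = ¥20; break-even price = ¥185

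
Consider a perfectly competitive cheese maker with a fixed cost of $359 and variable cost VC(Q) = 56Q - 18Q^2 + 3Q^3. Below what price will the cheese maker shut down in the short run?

$29 per unit

The firm shuts down when price falls below the minimum of average variable cost. AVC = VC/Q = 56 - 18Q + 3Q^2.
dAVC/dQ = -18 + 6Q = 0 gives Q = 3. min AVC = 56 - 18·3 + 3·3^2 = 29.
For P < $29 the firm produces nothing.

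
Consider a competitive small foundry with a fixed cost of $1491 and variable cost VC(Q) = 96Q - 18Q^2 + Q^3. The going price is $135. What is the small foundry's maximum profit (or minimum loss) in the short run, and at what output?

Profit = -$139 at Q = 13

AVC = 96 - 18Q + Q^2 has its minimum $15 at Q = 9; price $135 clears that bar, so the firm operates.
With MC = 96 - 36Q + 3Q^2, P = MC on the upward-sloping part at Q* = 13.
TR = 135·13 = 1755. TC = 1491 + 403 = 1894. Profit = 1755 − 1894 = -$139.
That loss of $139 beats the $1491 the firm would lose by shutting down; producing recovers $1352 of fixed cost.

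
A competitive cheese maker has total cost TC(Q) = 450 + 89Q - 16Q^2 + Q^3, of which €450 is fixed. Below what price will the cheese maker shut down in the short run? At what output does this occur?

The shutdown price is the minimum of AVC. VC = 89Q - 16Q^2 + Q^3, so AVC = 89 - 16Q + Q^2.
At the minimum of AVC, MC = AVC. MC = 89 - 32Q + 3Q^2; setting MC = AVC gives 2Q^2 - 16Q = 0, so Q = 8. min AVC = 25.
So the shutdown price is €25.

€25 per unit, at Q = 8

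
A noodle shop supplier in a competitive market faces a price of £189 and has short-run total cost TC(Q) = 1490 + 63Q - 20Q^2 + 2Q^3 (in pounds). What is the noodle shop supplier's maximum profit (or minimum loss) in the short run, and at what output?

AVC = 63 - 20Q + 2Q^2; min AVC = £13 at Q = 5. Since P = £189 ≥ min AVC, the firm produces.
MC = 63 - 40Q + 6Q^2. Setting P = MC and taking the root on the rising branch gives Q* = 9.
TR = 189·9 = 1701. TC = 1490 + 405 = 1895. Profit = 1701 − 1895 = -£194.
Shutting down would mean losing the fixed cost of £1490, so operating at a loss of £194 is better by £1296.

Profit = -£194 at Q = 9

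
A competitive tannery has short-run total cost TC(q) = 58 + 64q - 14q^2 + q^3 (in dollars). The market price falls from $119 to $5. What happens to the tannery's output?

Output falls from 11 to 0 (the firm shuts down)

AVC = 64 - 14q + q^2, minimized at q = 7 where min AVC = $15. MC = 64 - 28q + 3q^2.
At P = $119 ≥ min AVC, set P = MC on the rising branch: q = 11.
At P = $5 < min AVC = $15, price no longer covers variable cost at any output, so the firm shuts down: q = 0.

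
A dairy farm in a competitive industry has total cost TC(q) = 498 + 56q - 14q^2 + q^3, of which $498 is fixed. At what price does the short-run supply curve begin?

The firm shuts down when price falls below the minimum of average variable cost. AVC = VC/q = 56 - 14q + q^2.
At the minimum of AVC, MC = AVC. MC = 56 - 28q + 3q^2; setting MC = AVC gives 2q^2 - 14q = 0, so q = 7. min AVC = 7.
So the shutdown price is $7.

$7 per unit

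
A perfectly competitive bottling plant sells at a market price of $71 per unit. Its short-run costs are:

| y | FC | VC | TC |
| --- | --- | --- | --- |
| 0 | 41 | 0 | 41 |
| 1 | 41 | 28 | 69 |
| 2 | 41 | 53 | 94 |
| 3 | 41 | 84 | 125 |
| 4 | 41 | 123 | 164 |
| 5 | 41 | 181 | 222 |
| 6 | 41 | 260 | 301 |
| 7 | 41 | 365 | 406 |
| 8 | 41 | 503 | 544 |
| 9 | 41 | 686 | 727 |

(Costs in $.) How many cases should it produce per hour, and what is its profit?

Tabulate TR − TC: y=0: -41; y=1: 2; y=2: 48; y=3: 88; y=4: 120; y=5: 133; y=6: 125; y=7: 91; y=8: 24; y=9: -88.
Profit is maximized at y = 5. AVC there is 181/5 = $36.20 ≤ P, so producing beats shutting down (which would give -$41).

y = 5; profit = $133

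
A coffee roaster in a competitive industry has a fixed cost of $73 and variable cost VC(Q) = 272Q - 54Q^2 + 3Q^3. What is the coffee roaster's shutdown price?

$29 per unit

The firm shuts down when price falls below the minimum of average variable cost. AVC = VC/Q = 272 - 54Q + 3Q^2.
At the minimum of AVC, MC = AVC. MC = 272 - 108Q + 9Q^2; setting MC = AVC gives 6Q^2 - 54Q = 0, so Q = 9. min AVC = 29.
So the shutdown price is $29.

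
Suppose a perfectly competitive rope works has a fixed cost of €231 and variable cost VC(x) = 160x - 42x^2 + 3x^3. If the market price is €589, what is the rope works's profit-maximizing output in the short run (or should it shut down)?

Variable cost is VC = 160x - 42x^2 + 3x^3, so AVC = VC/x = 160 - 42x + 3x^2 and MC = dTC/dx = 160 - 84x + 9x^2.
AVC hits its minimum where MC = AVC, at x = 7, giving min AVC = 160 - 42·7 + 3·7^2 = €13.
Because €589 ≥ €13, revenue can cover variable cost; the firm operates.
Solving P = MC: -429 - 84x + 9x^2 = 0 ⇒ x = -11/3 or 13. On the upward-sloping branch, x* = 13.
Check: AVC at x = 13 is €121 ≤ P, so revenue covers variable cost.
Profit = P·x − TC = 589·13 − 1804 = €5853.

Produce at x = 13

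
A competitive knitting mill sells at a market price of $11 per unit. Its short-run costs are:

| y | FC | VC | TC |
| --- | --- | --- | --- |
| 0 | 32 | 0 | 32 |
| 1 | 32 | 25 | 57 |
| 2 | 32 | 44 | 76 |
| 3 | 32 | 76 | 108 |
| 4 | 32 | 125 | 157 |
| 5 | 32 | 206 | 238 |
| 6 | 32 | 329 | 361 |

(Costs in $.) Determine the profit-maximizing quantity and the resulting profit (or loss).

y = 0 (shut down); profit = -$32

Tabulate TR − TC: y=0: -32; y=1: -46; y=2: -54; y=3: -75; y=4: -113; y=5: -183; y=6: -295.
Profit is highest at y = 0. Equivalently, the lowest AVC in the table is 44/2 ≈ $22 at y = 2, and P = $11 falls below it — price never covers variable cost, so the firm shuts down and loses only its fixed cost.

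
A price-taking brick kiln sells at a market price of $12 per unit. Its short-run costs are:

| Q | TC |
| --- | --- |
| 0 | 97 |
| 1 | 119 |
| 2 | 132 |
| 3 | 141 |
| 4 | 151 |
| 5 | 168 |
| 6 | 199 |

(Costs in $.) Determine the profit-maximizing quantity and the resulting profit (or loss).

Tabulate TR − TC: Q=0: -97; Q=1: -107; Q=2: -108; Q=3: -105; Q=4: -103; Q=5: -108; Q=6: -127.
Profit is highest at Q = 0. Equivalently, the lowest AVC in the table is 54/4 ≈ $13.50 at Q = 4, and P = $12 falls below it — price never covers variable cost, so the firm shuts down and loses only its fixed cost.

Q = 0 (shut down); profit = -$97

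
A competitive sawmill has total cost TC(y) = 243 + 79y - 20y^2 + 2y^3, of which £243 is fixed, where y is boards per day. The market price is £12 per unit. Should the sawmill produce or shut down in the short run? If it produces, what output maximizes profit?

Shut down

From TC, MC = TC'(y) = 79 - 40y + 6y^2 and AVC = VC/y = 79 - 20y + 2y^2.
AVC is minimized where dAVC/dy = -20 + 4y = 0, at y = 5; min AVC = 79 - 20·5 + 2·5^2 = £29.
With P < min AVC (£12 < £29), every unit sold adds to the loss.
Shutting down limits the loss to fixed cost, £243.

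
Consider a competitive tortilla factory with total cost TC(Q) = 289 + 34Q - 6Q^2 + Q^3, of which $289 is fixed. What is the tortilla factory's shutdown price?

The firm shuts down when price falls below the minimum of average variable cost. AVC = VC/Q = 34 - 6Q + Q^2.
dAVC/dQ = -6 + 2Q = 0 gives Q = 3. min AVC = 34 - 6·3 + 3^2 = 25.
So the shutdown price is $25.

$25 per unit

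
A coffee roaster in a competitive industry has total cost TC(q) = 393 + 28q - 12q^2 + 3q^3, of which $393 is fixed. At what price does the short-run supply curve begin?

The shutdown price is the minimum of AVC. VC = 28q - 12q^2 + 3q^3, so AVC = 28 - 12q + 3q^2.
At the minimum of AVC, MC = AVC. MC = 28 - 24q + 9q^2; setting MC = AVC gives 6q^2 - 12q = 0, so q = 2. min AVC = 16.
For P < $16 the firm produces nothing.

$16 per unit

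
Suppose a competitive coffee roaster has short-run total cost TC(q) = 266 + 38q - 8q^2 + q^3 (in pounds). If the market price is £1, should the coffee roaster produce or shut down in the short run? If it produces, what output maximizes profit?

From TC, MC = TC'(q) = 38 - 16q + 3q^2 and AVC = VC/q = 38 - 8q + q^2.
The AVC parabola has its vertex at q = 8/2 = 4, where AVC = 38 - 8·4 + 4^2 = £22.
P = £1 lies below min AVC = £22; no output level covers variable cost.
Best response: produce nothing and absorb the £266 fixed cost.

Shut down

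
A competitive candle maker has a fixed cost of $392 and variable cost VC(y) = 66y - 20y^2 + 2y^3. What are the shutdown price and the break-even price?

AVC = 66 - 20y + 2y^2; minimized at y = 5, giving min AVC = $16. That is the shutdown price.
ATC = 392/y + 66 - 20y + 2y^2. Setting dATC/dy = −392/y^2 − 20 + 4y = 0 gives y = 7 (since 4·7^3 − 20·7^2 = 392).
min ATC = 392/7 + 66 − 20·7 + 2·7^2 = $80. That is the break-even price.
For $16 ≤ P < $80 the firm produces at a loss; below $16 it shuts down.

Shutdown price = $16; break-even price = $80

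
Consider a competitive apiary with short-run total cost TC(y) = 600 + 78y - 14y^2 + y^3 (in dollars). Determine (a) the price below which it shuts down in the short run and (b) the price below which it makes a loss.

Shutdown price = min AVC. AVC = 78 - 14y + y^2, with vertex at y = 7 and minimum $29.
ATC = 600/y + 78 - 14y + y^2. Setting dATC/dy = −600/y^2 − 14 + 2y = 0 gives y = 10 (since 2·10^3 − 14·10^2 = 600).
min ATC = 600/10 + 78 − 14·10 + 10^2 = $98. That is the break-even price.
For $29 ≤ P < $98 the firm produces at a loss; below $29 it shuts down.

Shutdown price = $29; break-even price = $98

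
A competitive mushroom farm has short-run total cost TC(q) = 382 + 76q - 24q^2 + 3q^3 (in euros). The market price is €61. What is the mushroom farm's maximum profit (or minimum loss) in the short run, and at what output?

AVC = 76 - 24q + 3q^2; min AVC = €28 at q = 4. Since P = €61 ≥ min AVC, the firm produces.
With MC = 76 - 48q + 9q^2, P = MC on the upward-sloping part at q* = 5.
TR = 61·5 = 305. TC = 382 + 155 = 537. Profit = 305 − 537 = -€232.
By producing, the firm covers all variable cost plus €150 of fixed cost; shutting down would lose the full €382.

Profit = -€232 at q = 5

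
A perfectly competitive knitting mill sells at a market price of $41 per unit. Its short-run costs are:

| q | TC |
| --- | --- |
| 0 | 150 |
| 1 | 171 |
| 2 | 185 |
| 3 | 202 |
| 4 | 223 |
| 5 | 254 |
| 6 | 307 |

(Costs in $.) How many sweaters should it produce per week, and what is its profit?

q = 5; profit = -$49

Compute π = P·q − TC at each output: q=0: -150; q=1: -130; q=2: -103; q=3: -79; q=4: -59; q=5: -49; q=6: -61.
Profit is maximized at q = 5. AVC there is 104/5 = $20.80 ≤ P, so producing beats shutting down (which would give -$150).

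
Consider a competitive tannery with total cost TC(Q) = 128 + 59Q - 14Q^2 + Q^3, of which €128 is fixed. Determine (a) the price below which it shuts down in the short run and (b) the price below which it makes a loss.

AVC = 59 - 14Q + Q^2; minimized at Q = 7, giving min AVC = €10. That is the shutdown price.
ATC = 128/Q + 59 - 14Q + Q^2. Setting dATC/dQ = −128/Q^2 − 14 + 2Q = 0 gives Q = 8 (since 2·8^3 − 14·8^2 = 128).
min ATC = 128/8 + 59 − 14·8 + 8^2 = €27. That is the break-even price.
For €10 ≤ P < €27 the firm produces at a loss; below €10 it shuts down.

Shutdown price = €10; break-even price = €27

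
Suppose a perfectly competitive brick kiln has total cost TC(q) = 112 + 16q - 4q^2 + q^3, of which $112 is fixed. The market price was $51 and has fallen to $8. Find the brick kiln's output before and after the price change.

MC = 16 - 8q + 3q^2; the shutdown threshold is min AVC = $12 (at q = 2).
With P = $51 above the shutdown price, P = MC gives q = 5.
At P = $8 < min AVC = $12, price no longer covers variable cost at any output, so the firm shuts down: q = 0.

Output falls from 5 to 0 (the firm shuts down)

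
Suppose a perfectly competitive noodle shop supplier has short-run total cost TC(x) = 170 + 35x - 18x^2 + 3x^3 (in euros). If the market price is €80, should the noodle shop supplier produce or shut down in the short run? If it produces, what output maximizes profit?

Strip out fixed cost: VC = 35x - 18x^2 + 3x^3. Then AVC = 35 - 18x + 3x^2 and MC = 35 - 36x + 9x^2.
AVC hits its minimum where MC = AVC, at x = 3, giving min AVC = 35 - 18·3 + 3·3^2 = €8.
P = €80 exceeds min AVC = €8, so the firm stays open.
Set P = MC: 80 = 35 - 36x + 9x^2 → -45 - 36x + 9x^2 = 0. The roots are x = -1 and x = 5; the profit-maximizing output is on the rising part of MC, so x* = 5.
Check: AVC at x = 5 is €20 ≤ P, so revenue covers variable cost.
Profit = P·x − TC = 80·5 − 270 = €130.

Produce at x = 5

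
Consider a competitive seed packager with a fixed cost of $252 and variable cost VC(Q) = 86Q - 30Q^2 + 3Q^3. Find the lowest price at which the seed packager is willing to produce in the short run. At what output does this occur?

Short-run supply begins at min AVC. From VC = 86Q - 30Q^2 + 3Q^3, AVC = 86 - 30Q + 3Q^2.
dAVC/dQ = -30 + 6Q = 0 gives Q = 5. min AVC = 86 - 30·5 + 3·5^2 = 11.
So the shutdown price is $11.

$11 per unit, at Q = 5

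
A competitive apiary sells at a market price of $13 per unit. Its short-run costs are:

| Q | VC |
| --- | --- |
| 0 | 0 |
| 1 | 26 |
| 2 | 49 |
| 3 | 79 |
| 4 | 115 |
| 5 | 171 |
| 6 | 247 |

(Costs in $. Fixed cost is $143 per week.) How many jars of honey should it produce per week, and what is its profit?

Compute π = P·Q − TC at each output: Q=0: -143; Q=1: -156; Q=2: -166; Q=3: -183; Q=4: -206; Q=5: -249; Q=6: -312.
Profit is highest at Q = 0. Equivalently, the lowest AVC in the table is 49/2 ≈ $24.50 at Q = 2, and P = $13 falls below it — price never covers variable cost, so the firm shuts down and loses only its fixed cost.

Q = 0 (shut down); profit = -$143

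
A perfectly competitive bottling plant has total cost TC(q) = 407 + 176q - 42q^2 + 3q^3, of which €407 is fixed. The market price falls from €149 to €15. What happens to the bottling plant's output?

Output falls from 9 to 0 (the firm shuts down)

MC = 176 - 84q + 9q^2; the shutdown threshold is min AVC = €29 (at q = 7).
At P = €149 ≥ min AVC, set P = MC on the rising branch: q = 9.
At P = €15 < min AVC = €29, price no longer covers variable cost at any output, so the firm shuts down: q = 0.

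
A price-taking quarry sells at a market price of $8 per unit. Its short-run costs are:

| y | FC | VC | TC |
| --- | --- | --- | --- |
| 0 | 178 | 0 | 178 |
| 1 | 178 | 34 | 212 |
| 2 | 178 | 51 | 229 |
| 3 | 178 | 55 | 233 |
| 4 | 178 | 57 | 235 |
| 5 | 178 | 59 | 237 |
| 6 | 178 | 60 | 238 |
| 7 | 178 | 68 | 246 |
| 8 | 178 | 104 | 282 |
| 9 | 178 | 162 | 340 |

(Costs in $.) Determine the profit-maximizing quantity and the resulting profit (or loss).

Tabulate TR − TC: y=0: -178; y=1: -204; y=2: -213; y=3: -209; y=4: -203; y=5: -197; y=6: -190; y=7: -190; y=8: -218; y=9: -268.
Profit is highest at y = 0. Equivalently, the lowest AVC in the table is 68/7 ≈ $9.71 at y = 7, and P = $8 falls below it — price never covers variable cost, so the firm shuts down and loses only its fixed cost.

y = 0 (shut down); profit = -$178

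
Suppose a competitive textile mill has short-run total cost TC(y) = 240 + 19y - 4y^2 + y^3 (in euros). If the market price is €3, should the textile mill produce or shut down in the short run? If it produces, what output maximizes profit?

From TC, MC = TC'(y) = 19 - 8y + 3y^2 and AVC = VC/y = 19 - 4y + y^2.
AVC is minimized where dAVC/dy = -4 + 2y = 0, at y = 2; min AVC = 19 - 4·2 + 2^2 = €15.
Since P = €3 < min AVC = €15, price fails to cover variable cost at any output.
Best response: produce nothing and absorb the €240 fixed cost.

Shut down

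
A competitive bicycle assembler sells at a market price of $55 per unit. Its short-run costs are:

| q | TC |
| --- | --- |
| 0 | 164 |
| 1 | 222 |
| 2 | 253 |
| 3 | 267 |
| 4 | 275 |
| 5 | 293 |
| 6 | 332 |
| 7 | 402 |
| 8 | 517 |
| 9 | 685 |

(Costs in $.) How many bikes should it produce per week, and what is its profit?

q = 6; profit = -$2

Compute π = P·q − TC at each output: q=0: -164; q=1: -167; q=2: -143; q=3: -102; q=4: -55; q=5: -18; q=6: -2; q=7: -17; q=8: -77; q=9: -190.
Profit is maximized at q = 6. AVC there is 168/6 = $28 ≤ P, so producing beats shutting down (which would give -$164).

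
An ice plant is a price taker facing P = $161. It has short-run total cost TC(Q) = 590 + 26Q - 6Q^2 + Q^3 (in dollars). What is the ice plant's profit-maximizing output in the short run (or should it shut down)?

Strip out fixed cost: VC = 26Q - 6Q^2 + Q^3. Then AVC = 26 - 6Q + Q^2 and MC = 26 - 12Q + 3Q^2.
AVC is minimized where dAVC/dQ = -6 + 2Q = 0, at Q = 3; min AVC = 26 - 6·3 + 3^2 = $17.
Because $161 ≥ $17, revenue can cover variable cost; the firm operates.
P = MC gives -135 - 12Q + 3Q^2 = 0, with roots -5 and 9. Take the larger (rising MC): Q* = 9.
Check: AVC at Q = 9 is $53 ≤ P, so revenue covers variable cost.
Profit = P·Q − TC = 161·9 − 1067 = $382.

Produce at Q = 9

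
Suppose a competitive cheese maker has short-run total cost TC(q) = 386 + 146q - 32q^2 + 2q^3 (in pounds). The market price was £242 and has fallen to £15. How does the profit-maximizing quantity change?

AVC = 146 - 32q + 2q^2, minimized at q = 8 where min AVC = £18. MC = 146 - 64q + 6q^2.
At P = £242 ≥ min AVC, set P = MC on the rising branch: q = 12.
At P = £15 < min AVC = £18, price no longer covers variable cost at any output, so the firm shuts down: q = 0.

Output falls from 12 to 0 (the firm shuts down)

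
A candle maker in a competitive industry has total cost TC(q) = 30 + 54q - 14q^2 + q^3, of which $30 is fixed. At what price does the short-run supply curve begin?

The shutdown price is the minimum of AVC. VC = 54q - 14q^2 + q^3, so AVC = 54 - 14q + q^2.
At the minimum of AVC, MC = AVC. MC = 54 - 28q + 3q^2; setting MC = AVC gives 2q^2 - 14q = 0, so q = 7. min AVC = 5.
So the shutdown price is $5.

$5 per unit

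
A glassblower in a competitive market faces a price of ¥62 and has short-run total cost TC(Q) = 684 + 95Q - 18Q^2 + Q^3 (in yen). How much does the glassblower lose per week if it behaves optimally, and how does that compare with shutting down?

AVC = 95 - 18Q + Q^2; min AVC = ¥14 at Q = 9. Since P = ¥62 ≥ min AVC, the firm produces.
MC = 95 - 36Q + 3Q^2. Setting P = MC and taking the root on the rising branch gives Q* = 11.
TR = 62·11 = 682. TC = 684 + 198 = 882. Profit = 682 − 882 = -¥200.
Shutting down would mean losing the fixed cost of ¥684, so operating at a loss of ¥200 is better by ¥484.

Profit = -¥200 at Q = 11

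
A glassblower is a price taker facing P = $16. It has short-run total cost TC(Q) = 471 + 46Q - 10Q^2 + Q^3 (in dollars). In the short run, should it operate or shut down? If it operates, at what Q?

Strip out fixed cost: VC = 46Q - 10Q^2 + Q^3. Then AVC = 46 - 10Q + Q^2 and MC = 46 - 20Q + 3Q^2.
The AVC parabola has its vertex at Q = 10/2 = 5, where AVC = 46 - 10·5 + 5^2 = $21.
P = $16 lies below min AVC = $21; no output level covers variable cost.
The firm minimizes its loss by shutting down and losing only its fixed cost of $471.

Shut down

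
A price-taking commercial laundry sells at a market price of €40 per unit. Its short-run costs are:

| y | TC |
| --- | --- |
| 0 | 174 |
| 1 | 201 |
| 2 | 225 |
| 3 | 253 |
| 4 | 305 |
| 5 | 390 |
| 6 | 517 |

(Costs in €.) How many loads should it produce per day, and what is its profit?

Tabulate TR − TC: y=0: -174; y=1: -161; y=2: -145; y=3: -133; y=4: -145; y=5: -190; y=6: -277.
Profit is maximized at y = 3. AVC there is 79/3 = €26.33 ≤ P, so producing beats shutting down (which would give -€174).

y = 3; profit = -€133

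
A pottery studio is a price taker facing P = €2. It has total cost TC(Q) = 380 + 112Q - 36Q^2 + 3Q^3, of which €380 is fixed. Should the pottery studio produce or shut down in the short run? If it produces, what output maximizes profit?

Shut down

From TC, MC = TC'(Q) = 112 - 72Q + 9Q^2 and AVC = VC/Q = 112 - 36Q + 3Q^2.
AVC is minimized where dAVC/dQ = -36 + 6Q = 0, at Q = 6; min AVC = 112 - 36·6 + 3·6^2 = €4.
Since P = €2 < min AVC = €4, price fails to cover variable cost at any output.
Best response: produce nothing and absorb the €380 fixed cost.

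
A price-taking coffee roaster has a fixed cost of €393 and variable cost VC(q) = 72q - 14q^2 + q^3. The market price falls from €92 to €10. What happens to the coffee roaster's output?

Output falls from 10 to 0 (the firm shuts down)

MC = 72 - 28q + 3q^2; the shutdown threshold is min AVC = €23 (at q = 7).
With P = €92 above the shutdown price, P = MC gives q = 10.
At P = €10 < min AVC = €23, price no longer covers variable cost at any output, so the firm shuts down: q = 0.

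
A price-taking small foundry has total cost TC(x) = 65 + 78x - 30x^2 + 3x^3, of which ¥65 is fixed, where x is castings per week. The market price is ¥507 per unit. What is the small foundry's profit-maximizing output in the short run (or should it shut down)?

Variable cost is VC = 78x - 30x^2 + 3x^3, so AVC = VC/x = 78 - 30x + 3x^2 and MC = dTC/dx = 78 - 60x + 9x^2.
AVC is minimized where dAVC/dx = -30 + 6x = 0, at x = 5; min AVC = 78 - 30·5 + 3·5^2 = ¥3.
Because ¥507 ≥ ¥3, revenue can cover variable cost; the firm operates.
Solving P = MC: -429 - 60x + 9x^2 = 0 ⇒ x = -13/3 or 11. On the upward-sloping branch, x* = 11.
Check: AVC at x = 11 is ¥111 ≤ P, so revenue covers variable cost.
Profit = P·x − TC = 507·11 − 1286 = ¥4291.

Produce at x = 11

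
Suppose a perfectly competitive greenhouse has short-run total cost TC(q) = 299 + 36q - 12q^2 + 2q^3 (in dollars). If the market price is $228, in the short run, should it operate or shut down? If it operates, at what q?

From TC, MC = TC'(q) = 36 - 24q + 6q^2 and AVC = VC/q = 36 - 12q + 2q^2.
AVC is minimized where dAVC/dq = -12 + 4q = 0, at q = 3; min AVC = 36 - 12·3 + 2·3^2 = $18.
Since P = $228 ≥ min AVC = $18, price covers variable cost and the firm should produce.
Solving P = MC: -192 - 24q + 6q^2 = 0 ⇒ q = -4 or 8. On the upward-sloping branch, q* = 8.
Check: AVC at q = 8 is $68 ≤ P, so revenue covers variable cost.
Profit = P·q − TC = 228·8 − 843 = $981.

Produce at q = 8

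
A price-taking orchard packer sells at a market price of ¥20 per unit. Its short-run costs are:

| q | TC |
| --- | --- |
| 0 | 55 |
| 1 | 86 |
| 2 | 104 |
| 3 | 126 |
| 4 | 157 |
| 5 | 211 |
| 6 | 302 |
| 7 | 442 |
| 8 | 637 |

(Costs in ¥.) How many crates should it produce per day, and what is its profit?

q = 0 (shut down); profit = -¥55

Compute π = P·q − TC at each output: q=0: -55; q=1: -66; q=2: -64; q=3: -66; q=4: -77; q=5: -111; q=6: -182; q=7: -302; q=8: -477.
Profit is highest at q = 0. Equivalently, the lowest AVC in the table is 71/3 ≈ ¥23.67 at q = 3, and P = ¥20 falls below it — price never covers variable cost, so the firm shuts down and loses only its fixed cost.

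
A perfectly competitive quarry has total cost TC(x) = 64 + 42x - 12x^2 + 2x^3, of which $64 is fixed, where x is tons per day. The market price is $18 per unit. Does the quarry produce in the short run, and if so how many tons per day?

Variable cost is VC = 42x - 12x^2 + 2x^3, so AVC = VC/x = 42 - 12x + 2x^2 and MC = dTC/dx = 42 - 24x + 6x^2.
AVC hits its minimum where MC = AVC, at x = 3, giving min AVC = 42 - 12·3 + 2·3^2 = $24.
With P < min AVC ($18 < $24), every unit sold adds to the loss.
Shutting down limits the loss to fixed cost, $64.

Shut down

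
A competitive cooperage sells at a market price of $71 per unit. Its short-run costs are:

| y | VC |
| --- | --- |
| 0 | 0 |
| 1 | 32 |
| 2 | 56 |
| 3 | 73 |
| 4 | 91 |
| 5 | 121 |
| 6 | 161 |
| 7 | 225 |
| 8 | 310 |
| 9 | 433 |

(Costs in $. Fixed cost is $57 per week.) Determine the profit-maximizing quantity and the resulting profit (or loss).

Profit at each row (π = 71y − TC): y=0: -57; y=1: -18; y=2: 29; y=3: 83; y=4: 136; y=5: 177; y=6: 208; y=7: 215; y=8: 201; y=9: 149.
Profit is maximized at y = 7. AVC there is 225/7 = $32.14 ≤ P, so producing beats shutting down (which would give -$57).

y = 7; profit = $215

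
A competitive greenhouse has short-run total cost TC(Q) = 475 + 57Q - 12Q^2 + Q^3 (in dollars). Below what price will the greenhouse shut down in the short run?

$21 per unit

Short-run supply begins at min AVC. From VC = 57Q - 12Q^2 + Q^3, AVC = 57 - 12Q + Q^2.
At the minimum of AVC, MC = AVC. MC = 57 - 24Q + 3Q^2; setting MC = AVC gives 2Q^2 - 12Q = 0, so Q = 6. min AVC = 21.
So the shutdown price is $21.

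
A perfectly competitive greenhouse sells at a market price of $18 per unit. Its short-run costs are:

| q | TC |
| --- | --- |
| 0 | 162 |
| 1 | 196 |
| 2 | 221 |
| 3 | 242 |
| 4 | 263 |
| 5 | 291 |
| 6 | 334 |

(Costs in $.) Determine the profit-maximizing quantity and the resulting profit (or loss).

Profit at each row (π = 18q − TC): q=0: -162; q=1: -178; q=2: -185; q=3: -188; q=4: -191; q=5: -201; q=6: -226.
Profit is highest at q = 0. Equivalently, the lowest AVC in the table is 101/4 ≈ $25.25 at q = 4, and P = $18 falls below it — price never covers variable cost, so the firm shuts down and loses only its fixed cost.

q = 0 (shut down); profit = -$162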